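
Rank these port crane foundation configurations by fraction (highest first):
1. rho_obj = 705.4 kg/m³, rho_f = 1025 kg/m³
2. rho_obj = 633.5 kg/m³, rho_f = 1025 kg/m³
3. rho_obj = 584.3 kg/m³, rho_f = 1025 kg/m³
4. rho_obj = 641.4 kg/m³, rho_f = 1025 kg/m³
Case 1: fraction = 0.6882
Case 2: fraction = 0.618
Case 3: fraction = 0.57
Case 4: fraction = 0.6258
Ranking (highest first): 1, 4, 2, 3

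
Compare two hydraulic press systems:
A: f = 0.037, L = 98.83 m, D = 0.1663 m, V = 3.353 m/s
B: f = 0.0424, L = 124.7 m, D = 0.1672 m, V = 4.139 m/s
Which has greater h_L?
h_L(A) = 12.6 m, h_L(B) = 27.61 m. Answer: B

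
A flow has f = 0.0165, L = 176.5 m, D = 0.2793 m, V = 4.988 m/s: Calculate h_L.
Formula: h_L = f \frac{L}{D} \frac{V^2}{2g}
h_L = 0.0165·(176.5/0.2793)·4.988²/(2·9.81) = 13.22 m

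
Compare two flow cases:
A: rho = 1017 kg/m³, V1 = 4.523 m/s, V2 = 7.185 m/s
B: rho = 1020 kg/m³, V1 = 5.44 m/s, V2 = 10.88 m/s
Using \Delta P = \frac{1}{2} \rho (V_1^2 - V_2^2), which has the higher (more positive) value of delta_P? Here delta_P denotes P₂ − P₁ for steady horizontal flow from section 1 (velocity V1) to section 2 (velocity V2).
delta_P(A) = -15.85 kPa, delta_P(B) = -45.28 kPa. Answer: A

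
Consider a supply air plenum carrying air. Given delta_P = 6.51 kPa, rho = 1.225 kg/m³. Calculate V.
Formula: V = \sqrt{\frac{2 \Delta P}{\rho}}
V = √(2·(6.51·1000)/1.225) = 103.1 m/s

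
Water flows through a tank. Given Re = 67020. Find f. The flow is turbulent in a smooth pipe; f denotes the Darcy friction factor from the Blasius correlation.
Formula: f = \frac{0.316}{Re^{0.25}}
f = 0.316/67020^0.25 = 0.01964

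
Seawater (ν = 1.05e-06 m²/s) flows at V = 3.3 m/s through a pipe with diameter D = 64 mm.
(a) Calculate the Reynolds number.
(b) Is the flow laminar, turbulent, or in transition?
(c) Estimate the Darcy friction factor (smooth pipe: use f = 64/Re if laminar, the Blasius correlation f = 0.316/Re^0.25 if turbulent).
(a) Re = V·D/ν = 3.3·0.064/1.05e-06 = 201140
(b) Flow regime: turbulent (Re > 4000)
(c) Friction factor: f = 0.316/Re^0.25 = 0.316/201140^0.25 = 0.01492 (Blasius is strictly valid for Re ≲ 1e5; used here as the smooth-pipe estimate the problem specifies)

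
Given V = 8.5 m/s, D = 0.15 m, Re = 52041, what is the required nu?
Formula: Re = \frac{V D}{\nu}
Substituting knowns: 52041 = 8.5·0.15/nu
Solving for nu: nu = 8.5·0.15/52041 = 2.450e-05 m²/s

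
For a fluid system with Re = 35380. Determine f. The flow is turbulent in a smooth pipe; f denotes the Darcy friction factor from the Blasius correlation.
Formula: f = \frac{0.316}{Re^{0.25}}
f = 0.316/35380^0.25 = 0.02304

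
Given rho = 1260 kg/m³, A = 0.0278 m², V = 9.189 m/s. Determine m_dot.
Formula: \dot{m} = \rho A V
m_dot = 1260·0.0278·9.189 = 321.9 kg/s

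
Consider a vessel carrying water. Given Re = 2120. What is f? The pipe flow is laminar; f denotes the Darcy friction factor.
Formula: f = \frac{64}{Re}
f = 64/2120 = 0.03019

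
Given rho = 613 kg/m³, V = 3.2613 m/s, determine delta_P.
Formula: V = \sqrt{\frac{2 \Delta P}{\rho}}
Substituting knowns: 3.2613 = √(2·(delta_P·1000)/613)
Solving for delta_P: delta_P = 3.2613²·613/2/1000 = 3.26 kPa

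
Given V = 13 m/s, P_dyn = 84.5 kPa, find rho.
Formula: P_{dyn} = \frac{1}{2} \rho V^2
Substituting knowns: 84.5 = 0.5·rho·13²/1000
Solving for rho: rho = 2·(84.5·1000)/13² = 1000 kg/m³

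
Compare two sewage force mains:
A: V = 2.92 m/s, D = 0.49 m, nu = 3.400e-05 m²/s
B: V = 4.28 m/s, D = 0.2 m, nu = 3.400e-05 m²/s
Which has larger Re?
Re(A) = 42082, Re(B) = 25176. Answer: A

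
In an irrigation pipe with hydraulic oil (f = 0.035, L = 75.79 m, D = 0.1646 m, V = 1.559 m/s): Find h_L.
Formula: h_L = f \frac{L}{D} \frac{V^2}{2g}
h_L = 0.035·(75.79/0.1646)·1.559²/(2·9.81) = 1.996 m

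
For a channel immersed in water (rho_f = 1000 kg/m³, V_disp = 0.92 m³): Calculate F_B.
Formula: F_B = \rho_f g V_{disp}
F_B = 1000·9.81·0.92 = 9025 N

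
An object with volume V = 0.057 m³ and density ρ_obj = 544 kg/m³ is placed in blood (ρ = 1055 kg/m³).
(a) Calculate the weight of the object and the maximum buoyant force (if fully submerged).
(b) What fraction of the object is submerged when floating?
(a) W=rho_obj*g*V=544*9.81*0.057=304.2 N; F_B(max)=rho*g*V=1055*9.81*0.057=589.9 N
(b) Floating fraction=rho_obj/rho=544/1055=0.516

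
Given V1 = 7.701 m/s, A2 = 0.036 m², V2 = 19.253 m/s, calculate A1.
Formula: V_2 = \frac{A_1 V_1}{A_2}
Substituting knowns: 19.253 = A1·7.701/0.036
Solving for A1: A1 = 19.253·0.036/7.701 = 0.09 m²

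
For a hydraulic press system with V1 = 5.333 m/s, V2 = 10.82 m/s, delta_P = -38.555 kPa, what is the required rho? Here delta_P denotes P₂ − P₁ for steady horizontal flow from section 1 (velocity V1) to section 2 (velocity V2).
Formula: \Delta P = \frac{1}{2} \rho (V_1^2 - V_2^2)
Substituting knowns: -38.555 = 0.5·rho·(5.333² − 10.82²)/1000
Solving for rho: rho = 2·(-38.555·1000)/(5.333² − 10.82²) = 870 kg/m³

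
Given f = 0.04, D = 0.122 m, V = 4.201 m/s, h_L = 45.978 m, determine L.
Formula: h_L = f \frac{L}{D} \frac{V^2}{2g}
Substituting knowns: 45.978 = 0.04·(L/0.122)·4.201²/(2·9.81)
Solving for L: L = 45.978·2·9.81·0.122/(0.04·4.201²) = 155.9 m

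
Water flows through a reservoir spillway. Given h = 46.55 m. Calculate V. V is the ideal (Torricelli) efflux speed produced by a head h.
Formula: V = \sqrt{2 g h}
V = √(2·9.81·46.55) = 30.22 m/s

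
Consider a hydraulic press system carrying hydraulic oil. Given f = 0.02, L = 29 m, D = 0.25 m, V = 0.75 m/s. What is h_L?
Formula: h_L = f \frac{L}{D} \frac{V^2}{2g}
h_L = 0.02·(29/0.25)·0.75²/(2·9.81) = 0.06651 m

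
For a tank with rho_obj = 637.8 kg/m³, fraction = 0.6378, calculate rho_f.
Formula: f_{sub} = \frac{\rho_{obj}}{\rho_f}
Substituting knowns: 0.6378 = 637.8/rho_f
Solving for rho_f: rho_f = 637.8/0.6378 = 1000 kg/m³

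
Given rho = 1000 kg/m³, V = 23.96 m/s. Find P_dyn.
Formula: P_{dyn} = \frac{1}{2} \rho V^2
P_dyn = 0.5·1000·23.96²/1000 = 287 kPa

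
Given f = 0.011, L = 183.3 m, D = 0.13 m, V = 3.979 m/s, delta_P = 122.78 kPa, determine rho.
Formula: \Delta P = f \frac{L}{D} \frac{\rho V^2}{2}
Substituting knowns: 122.78 = 0.011·(183.3/0.13)·0.5·rho·3.979²/1000
Solving for rho: rho = (122.78·1000)/(0.011·(183.3/0.13)·0.5·3.979²) = 1000 kg/m³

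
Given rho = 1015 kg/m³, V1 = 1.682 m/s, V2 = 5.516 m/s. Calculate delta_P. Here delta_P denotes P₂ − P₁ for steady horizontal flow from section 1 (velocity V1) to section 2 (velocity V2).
Formula: \Delta P = \frac{1}{2} \rho (V_1^2 - V_2^2)
delta_P = 0.5·1015·(1.682² − 5.516²)/1000 = -14.01 kPa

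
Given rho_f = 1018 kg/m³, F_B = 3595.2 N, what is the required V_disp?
Formula: F_B = \rho_f g V_{disp}
Substituting knowns: 3595.2 = 1018·9.81·V_disp
Solving for V_disp: V_disp = 3595.2/(1018·9.81) = 0.36 m³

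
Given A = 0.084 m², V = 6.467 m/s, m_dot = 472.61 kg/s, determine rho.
Formula: \dot{m} = \rho A V
Substituting knowns: 472.61 = rho·0.084·6.467
Solving for rho: rho = 472.61/(0.084·6.467) = 870 kg/m³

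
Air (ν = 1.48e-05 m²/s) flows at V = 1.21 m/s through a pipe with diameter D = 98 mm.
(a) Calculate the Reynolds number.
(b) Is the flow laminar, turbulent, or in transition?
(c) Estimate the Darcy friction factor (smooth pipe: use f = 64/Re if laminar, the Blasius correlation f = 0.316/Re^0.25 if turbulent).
(a) Re = V·D/ν = 1.21·0.098/1.48e-05 = 8012.2
(b) Flow regime: turbulent (Re > 4000)
(c) Friction factor: f = 0.316/Re^0.25 = 0.316/8012.2^0.25 = 0.0334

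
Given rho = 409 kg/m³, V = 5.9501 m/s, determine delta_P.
Formula: V = \sqrt{\frac{2 \Delta P}{\rho}}
Substituting knowns: 5.9501 = √(2·(delta_P·1000)/409)
Solving for delta_P: delta_P = 5.9501²·409/2/1000 = 7.24 kPa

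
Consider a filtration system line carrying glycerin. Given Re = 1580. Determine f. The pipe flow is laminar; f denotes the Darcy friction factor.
Formula: f = \frac{64}{Re}
f = 64/1580 = 0.04051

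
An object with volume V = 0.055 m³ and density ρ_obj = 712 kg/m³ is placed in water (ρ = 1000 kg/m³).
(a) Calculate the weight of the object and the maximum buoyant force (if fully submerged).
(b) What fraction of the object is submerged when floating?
(a) W=rho_obj*g*V=712*9.81*0.055=384.2 N; F_B(max)=rho*g*V=1000*9.81*0.055=539.5 N
(b) Floating fraction=rho_obj/rho=712/1000=0.712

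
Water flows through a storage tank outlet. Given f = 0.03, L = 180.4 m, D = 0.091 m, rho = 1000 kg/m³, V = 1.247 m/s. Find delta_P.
Formula: \Delta P = f \frac{L}{D} \frac{\rho V^2}{2}
delta_P = 0.03·(180.4/0.091)·0.5·1000·1.247²/1000 = 46.24 kPa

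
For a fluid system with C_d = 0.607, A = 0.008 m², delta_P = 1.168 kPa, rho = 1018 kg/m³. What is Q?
Formula: Q = C_d A \sqrt{\frac{2 \Delta P}{\rho}}
Q = 0.607·0.008·√(2·(1.168·1000)/1018)·1000 = 7.356 L/s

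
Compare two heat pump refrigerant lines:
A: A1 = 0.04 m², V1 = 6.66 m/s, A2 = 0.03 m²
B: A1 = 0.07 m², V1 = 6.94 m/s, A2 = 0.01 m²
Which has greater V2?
V2(A) = 8.88 m/s, V2(B) = 48.58 m/s. Answer: B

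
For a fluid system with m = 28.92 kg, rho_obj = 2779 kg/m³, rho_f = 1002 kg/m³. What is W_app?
Formula: W_{app} = mg\left(1 - \frac{\rho_f}{\rho_{obj}}\right)
W_app = 28.92·9.81·(1 − 1002/2779) = 181.4 N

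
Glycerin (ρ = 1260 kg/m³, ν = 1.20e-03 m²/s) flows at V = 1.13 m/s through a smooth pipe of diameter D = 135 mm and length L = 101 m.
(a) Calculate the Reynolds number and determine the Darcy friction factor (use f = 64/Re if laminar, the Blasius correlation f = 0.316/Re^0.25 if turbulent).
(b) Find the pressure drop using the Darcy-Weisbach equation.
(a) Re = V·D/ν = 1.13·0.135/1.20e-03 = 127.12 → laminar (Re < 2300); f = 64/Re = 64/127.12 = 0.50346
(b) Darcy-Weisbach: ΔP = f·(L/D)·½ρV²/1000 = 0.50346·(101/0.135)·½·1260·1.13²/1000 = 303 kPa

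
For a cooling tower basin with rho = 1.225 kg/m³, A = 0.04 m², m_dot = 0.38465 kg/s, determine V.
Formula: \dot{m} = \rho A V
Substituting knowns: 0.38465 = 1.225·0.04·V
Solving for V: V = 0.38465/(1.225·0.04) = 7.85 m/s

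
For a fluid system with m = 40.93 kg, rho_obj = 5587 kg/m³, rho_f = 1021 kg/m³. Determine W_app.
Formula: W_{app} = mg\left(1 - \frac{\rho_f}{\rho_{obj}}\right)
W_app = 40.93·9.81·(1 − 1021/5587) = 328.1 N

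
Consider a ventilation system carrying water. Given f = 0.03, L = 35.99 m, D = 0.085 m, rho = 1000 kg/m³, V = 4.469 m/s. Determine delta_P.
Formula: \Delta P = f \frac{L}{D} \frac{\rho V^2}{2}
delta_P = 0.03·(35.99/0.085)·0.5·1000·4.469²/1000 = 126.8 kPa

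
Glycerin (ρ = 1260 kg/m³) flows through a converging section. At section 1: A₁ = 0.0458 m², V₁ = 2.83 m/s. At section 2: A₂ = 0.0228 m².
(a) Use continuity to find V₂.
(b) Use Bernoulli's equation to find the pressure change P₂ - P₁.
(a) Continuity: A₁V₁=A₂V₂ -> V₂=A₁V₁/A₂=0.0458*2.83/0.0228=5.68 m/s
(b) Bernoulli: P₂-P₁=0.5*rho*(V₁^2-V₂^2)/1000=0.5*1260*(2.83^2-5.68^2)/1000=-15.28 kPa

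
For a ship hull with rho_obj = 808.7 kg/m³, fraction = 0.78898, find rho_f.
Formula: f_{sub} = \frac{\rho_{obj}}{\rho_f}
Substituting knowns: 0.78898 = 808.7/rho_f
Solving for rho_f: rho_f = 808.7/0.78898 = 1025 kg/m³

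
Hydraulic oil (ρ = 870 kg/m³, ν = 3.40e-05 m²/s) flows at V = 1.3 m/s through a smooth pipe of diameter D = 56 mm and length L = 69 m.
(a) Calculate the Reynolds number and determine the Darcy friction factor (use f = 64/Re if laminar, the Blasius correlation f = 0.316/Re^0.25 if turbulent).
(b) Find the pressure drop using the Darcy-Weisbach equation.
(a) Re = V·D/ν = 1.3·0.056/3.40e-05 = 2141.2 → laminar (Re < 2300); f = 64/Re = 64/2141.2 = 0.02989
(b) Darcy-Weisbach: ΔP = f·(L/D)·½ρV²/1000 = 0.02989·(69/0.056)·½·870·1.3²/1000 = 27.07 kPa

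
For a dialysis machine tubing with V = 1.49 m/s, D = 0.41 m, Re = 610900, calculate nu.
Formula: Re = \frac{V D}{\nu}
Substituting knowns: 610900 = 1.49·0.41/nu
Solving for nu: nu = 1.49·0.41/610900 = 1.000e-06 m²/s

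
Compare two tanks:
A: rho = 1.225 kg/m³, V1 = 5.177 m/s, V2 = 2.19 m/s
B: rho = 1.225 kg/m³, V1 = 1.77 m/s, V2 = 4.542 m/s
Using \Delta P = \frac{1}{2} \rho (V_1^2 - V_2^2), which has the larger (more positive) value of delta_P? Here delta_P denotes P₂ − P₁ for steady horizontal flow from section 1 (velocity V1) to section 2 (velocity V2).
delta_P(A) = 0.01348 kPa, delta_P(B) = -0.01072 kPa. Answer: A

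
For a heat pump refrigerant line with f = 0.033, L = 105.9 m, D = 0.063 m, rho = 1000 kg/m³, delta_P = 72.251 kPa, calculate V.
Formula: \Delta P = f \frac{L}{D} \frac{\rho V^2}{2}
Substituting knowns: 72.251 = 0.033·(105.9/0.063)·0.5·1000·V²/1000
Solving for V: V = √((72.251·1000)/(0.033·(105.9/0.063)·0.5·1000)) = 1.614 m/s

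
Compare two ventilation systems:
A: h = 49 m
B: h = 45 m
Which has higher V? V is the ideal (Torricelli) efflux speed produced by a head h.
V(A) = 31.01 m/s, V(B) = 29.71 m/s. Answer: A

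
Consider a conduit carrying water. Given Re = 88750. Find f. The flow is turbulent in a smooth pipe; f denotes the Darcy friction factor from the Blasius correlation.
Formula: f = \frac{0.316}{Re^{0.25}}
f = 0.316/88750^0.25 = 0.01831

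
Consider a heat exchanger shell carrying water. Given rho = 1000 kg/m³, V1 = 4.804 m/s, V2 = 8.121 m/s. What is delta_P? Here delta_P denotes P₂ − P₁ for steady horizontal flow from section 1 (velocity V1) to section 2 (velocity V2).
Formula: \Delta P = \frac{1}{2} \rho (V_1^2 - V_2^2)
delta_P = 0.5·1000·(4.804² − 8.121²)/1000 = -21.44 kPa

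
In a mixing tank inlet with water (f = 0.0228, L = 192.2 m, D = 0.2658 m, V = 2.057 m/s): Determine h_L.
Formula: h_L = f \frac{L}{D} \frac{V^2}{2g}
h_L = 0.0228·(192.2/0.2658)·2.057²/(2·9.81) = 3.556 m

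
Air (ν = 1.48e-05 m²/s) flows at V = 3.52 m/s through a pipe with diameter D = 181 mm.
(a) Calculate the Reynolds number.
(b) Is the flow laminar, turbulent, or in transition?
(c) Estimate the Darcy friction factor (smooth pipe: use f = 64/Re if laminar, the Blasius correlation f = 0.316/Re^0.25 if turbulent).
(a) Re = V·D/ν = 3.52·0.181/1.48e-05 = 43049
(b) Flow regime: turbulent (Re > 4000)
(c) Friction factor: f = 0.316/Re^0.25 = 0.316/43049^0.25 = 0.02194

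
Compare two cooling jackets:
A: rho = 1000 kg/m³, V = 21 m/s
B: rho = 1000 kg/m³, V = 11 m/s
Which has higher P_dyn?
P_dyn(A) = 220.5 kPa, P_dyn(B) = 60.5 kPa. Answer: A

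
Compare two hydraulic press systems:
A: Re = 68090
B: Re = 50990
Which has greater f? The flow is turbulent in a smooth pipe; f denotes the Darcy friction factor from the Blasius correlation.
f(A) = 0.01956, f(B) = 0.02103. Answer: B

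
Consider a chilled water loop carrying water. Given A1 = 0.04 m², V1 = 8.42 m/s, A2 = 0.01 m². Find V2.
Formula: V_2 = \frac{A_1 V_1}{A_2}
V2 = 0.04·8.42/0.01 = 33.68 m/s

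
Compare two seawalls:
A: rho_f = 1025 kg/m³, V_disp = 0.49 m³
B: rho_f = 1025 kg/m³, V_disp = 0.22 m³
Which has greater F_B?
F_B(A) = 4927 N, F_B(B) = 2212 N. Answer: A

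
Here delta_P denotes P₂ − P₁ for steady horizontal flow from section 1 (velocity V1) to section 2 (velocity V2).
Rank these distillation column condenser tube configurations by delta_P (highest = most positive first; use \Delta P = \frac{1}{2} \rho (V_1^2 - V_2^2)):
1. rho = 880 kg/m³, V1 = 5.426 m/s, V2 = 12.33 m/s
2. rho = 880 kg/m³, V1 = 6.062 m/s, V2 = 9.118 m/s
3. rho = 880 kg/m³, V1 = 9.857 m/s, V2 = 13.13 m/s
Case 1: delta_P = -53.94 kPa
Case 2: delta_P = -20.41 kPa
Case 3: delta_P = -33.1 kPa
Ranking (highest first): 2, 3, 1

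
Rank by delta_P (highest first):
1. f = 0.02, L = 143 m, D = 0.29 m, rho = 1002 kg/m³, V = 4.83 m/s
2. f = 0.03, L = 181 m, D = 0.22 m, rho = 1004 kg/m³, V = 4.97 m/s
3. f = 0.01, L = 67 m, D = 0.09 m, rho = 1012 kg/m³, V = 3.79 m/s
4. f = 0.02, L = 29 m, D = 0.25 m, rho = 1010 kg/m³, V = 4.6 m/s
Case 1: delta_P = 115.3 kPa
Case 2: delta_P = 306.1 kPa
Case 3: delta_P = 54.11 kPa
Case 4: delta_P = 24.79 kPa
Ranking (highest first): 2, 1, 3, 4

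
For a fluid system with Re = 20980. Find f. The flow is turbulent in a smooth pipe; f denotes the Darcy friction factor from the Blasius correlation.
Formula: f = \frac{0.316}{Re^{0.25}}
f = 0.316/20980^0.25 = 0.02626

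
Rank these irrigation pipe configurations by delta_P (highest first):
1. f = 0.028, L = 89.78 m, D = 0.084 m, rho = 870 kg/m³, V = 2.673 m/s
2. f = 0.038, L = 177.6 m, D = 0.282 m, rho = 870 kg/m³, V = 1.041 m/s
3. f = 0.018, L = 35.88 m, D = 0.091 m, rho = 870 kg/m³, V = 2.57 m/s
Case 1: delta_P = 93.01 kPa
Case 2: delta_P = 11.28 kPa
Case 3: delta_P = 20.39 kPa
Ranking (highest first): 1, 3, 2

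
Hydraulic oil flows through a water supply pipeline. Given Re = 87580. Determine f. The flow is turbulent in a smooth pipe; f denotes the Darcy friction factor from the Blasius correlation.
Formula: f = \frac{0.316}{Re^{0.25}}
f = 0.316/87580^0.25 = 0.01837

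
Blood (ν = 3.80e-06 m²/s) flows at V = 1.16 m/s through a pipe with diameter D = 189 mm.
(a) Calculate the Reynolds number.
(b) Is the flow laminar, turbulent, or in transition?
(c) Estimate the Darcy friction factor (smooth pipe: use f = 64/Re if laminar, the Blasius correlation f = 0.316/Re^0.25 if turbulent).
(a) Re = V·D/ν = 1.16·0.189/3.80e-06 = 57695
(b) Flow regime: turbulent (Re > 4000)
(c) Friction factor: f = 0.316/Re^0.25 = 0.316/57695^0.25 = 0.02039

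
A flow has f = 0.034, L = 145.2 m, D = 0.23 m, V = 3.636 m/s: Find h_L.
Formula: h_L = f \frac{L}{D} \frac{V^2}{2g}
h_L = 0.034·(145.2/0.23)·3.636²/(2·9.81) = 14.46 m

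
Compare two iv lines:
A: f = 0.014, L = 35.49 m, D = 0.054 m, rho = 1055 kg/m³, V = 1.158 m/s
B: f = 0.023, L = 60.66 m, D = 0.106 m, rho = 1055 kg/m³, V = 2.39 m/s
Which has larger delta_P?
delta_P(A) = 6.508 kPa, delta_P(B) = 39.66 kPa. Answer: B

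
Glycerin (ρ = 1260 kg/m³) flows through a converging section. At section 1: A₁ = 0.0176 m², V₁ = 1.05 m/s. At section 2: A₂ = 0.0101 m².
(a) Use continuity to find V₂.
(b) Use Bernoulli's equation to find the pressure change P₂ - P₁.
(a) Continuity: A₁V₁=A₂V₂ -> V₂=A₁V₁/A₂=0.0176*1.05/0.0101=1.83 m/s
(b) Bernoulli: P₂-P₁=0.5*rho*(V₁^2-V₂^2)/1000=0.5*1260*(1.05^2-1.83^2)/1000=-1.415 kPa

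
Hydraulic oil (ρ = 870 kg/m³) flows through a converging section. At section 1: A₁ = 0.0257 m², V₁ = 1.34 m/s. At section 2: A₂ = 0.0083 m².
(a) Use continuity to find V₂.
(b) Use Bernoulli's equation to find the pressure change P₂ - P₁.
(a) Continuity: A₁V₁=A₂V₂ -> V₂=A₁V₁/A₂=0.0257*1.34/0.0083=4.15 m/s
(b) Bernoulli: P₂-P₁=0.5*rho*(V₁^2-V₂^2)/1000=0.5*870*(1.34^2-4.15^2)/1000=-6.711 kPa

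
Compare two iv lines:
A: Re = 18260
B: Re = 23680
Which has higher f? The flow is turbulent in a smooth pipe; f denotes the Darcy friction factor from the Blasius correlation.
f(A) = 0.02718, f(B) = 0.02547. Answer: A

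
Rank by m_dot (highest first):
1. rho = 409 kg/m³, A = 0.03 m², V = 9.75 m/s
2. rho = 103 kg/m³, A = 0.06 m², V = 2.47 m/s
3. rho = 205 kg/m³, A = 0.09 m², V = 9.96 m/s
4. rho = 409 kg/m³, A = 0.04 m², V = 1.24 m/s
Case 1: m_dot = 119.6 kg/s
Case 2: m_dot = 15.26 kg/s
Case 3: m_dot = 183.8 kg/s
Case 4: m_dot = 20.29 kg/s
Ranking (highest first): 3, 1, 4, 2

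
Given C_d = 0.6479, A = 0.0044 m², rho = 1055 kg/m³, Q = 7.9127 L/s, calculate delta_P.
Formula: Q = C_d A \sqrt{\frac{2 \Delta P}{\rho}}
Substituting knowns: 7.9127 = 0.6479·0.0044·√(2·(delta_P·1000)/1055)·1000
Solving for delta_P: delta_P = ((7.9127/1000)/(0.6479·0.0044))²·1055/2/1000 = 4.064 kPa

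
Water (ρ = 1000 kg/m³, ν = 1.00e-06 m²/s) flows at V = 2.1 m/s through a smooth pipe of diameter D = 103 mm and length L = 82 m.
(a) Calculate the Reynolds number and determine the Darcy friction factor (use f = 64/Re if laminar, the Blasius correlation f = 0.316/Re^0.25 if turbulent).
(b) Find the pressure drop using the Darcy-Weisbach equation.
(a) Re = V·D/ν = 2.1·0.103/1.00e-06 = 216300 → turbulent (Re > 4000); f = 0.316/Re^0.25 = 0.316/216300^0.25 = 0.014653 (Blasius is strictly valid for Re ≲ 1e5; used here as the smooth-pipe estimate the problem specifies)
(b) Darcy-Weisbach: ΔP = f·(L/D)·½ρV²/1000 = 0.014653·(82/0.103)·½·1000·2.1²/1000 = 25.72 kPa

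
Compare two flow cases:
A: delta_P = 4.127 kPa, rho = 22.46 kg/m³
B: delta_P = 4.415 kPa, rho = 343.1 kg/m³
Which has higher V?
V(A) = 19.17 m/s, V(B) = 5.073 m/s. Answer: A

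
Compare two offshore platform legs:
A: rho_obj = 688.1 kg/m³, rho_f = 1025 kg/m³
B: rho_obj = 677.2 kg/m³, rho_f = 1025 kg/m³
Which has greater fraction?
fraction(A) = 0.6713, fraction(B) = 0.6607. Answer: A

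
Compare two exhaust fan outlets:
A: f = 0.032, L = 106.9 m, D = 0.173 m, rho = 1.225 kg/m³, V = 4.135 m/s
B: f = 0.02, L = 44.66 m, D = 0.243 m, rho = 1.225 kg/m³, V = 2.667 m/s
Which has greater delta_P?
delta_P(A) = 0.2071 kPa, delta_P(B) = 0.01601 kPa. Answer: A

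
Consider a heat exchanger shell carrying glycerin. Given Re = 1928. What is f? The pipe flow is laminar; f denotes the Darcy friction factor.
Formula: f = \frac{64}{Re}
f = 64/1928 = 0.0332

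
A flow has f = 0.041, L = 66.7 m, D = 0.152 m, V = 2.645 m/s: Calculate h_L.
Formula: h_L = f \frac{L}{D} \frac{V^2}{2g}
h_L = 0.041·(66.7/0.152)·2.645²/(2·9.81) = 6.415 m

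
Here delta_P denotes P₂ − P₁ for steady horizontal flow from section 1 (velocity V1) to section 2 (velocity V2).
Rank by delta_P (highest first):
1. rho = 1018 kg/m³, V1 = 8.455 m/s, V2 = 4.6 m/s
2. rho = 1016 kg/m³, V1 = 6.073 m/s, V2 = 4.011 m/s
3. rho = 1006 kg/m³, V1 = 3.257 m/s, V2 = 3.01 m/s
Case 1: delta_P = 25.62 kPa
Case 2: delta_P = 10.56 kPa
Case 3: delta_P = 0.7786 kPa
Ranking (highest first): 1, 2, 3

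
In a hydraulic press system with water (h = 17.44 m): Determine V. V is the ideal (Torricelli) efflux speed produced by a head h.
Formula: V = \sqrt{2 g h}
V = √(2·9.81·17.44) = 18.5 m/s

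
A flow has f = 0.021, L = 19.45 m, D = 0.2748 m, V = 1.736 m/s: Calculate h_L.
Formula: h_L = f \frac{L}{D} \frac{V^2}{2g}
h_L = 0.021·(19.45/0.2748)·1.736²/(2·9.81) = 0.2283 m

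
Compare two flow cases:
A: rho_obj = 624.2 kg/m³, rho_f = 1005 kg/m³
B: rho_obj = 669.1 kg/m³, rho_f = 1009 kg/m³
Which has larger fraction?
fraction(A) = 0.6211, fraction(B) = 0.6631. Answer: B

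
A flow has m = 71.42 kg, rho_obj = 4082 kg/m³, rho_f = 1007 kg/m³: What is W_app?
Formula: W_{app} = mg\left(1 - \frac{\rho_f}{\rho_{obj}}\right)
W_app = 71.42·9.81·(1 − 1007/4082) = 527.8 N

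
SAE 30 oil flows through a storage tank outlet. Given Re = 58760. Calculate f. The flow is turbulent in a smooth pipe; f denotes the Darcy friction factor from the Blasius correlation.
Formula: f = \frac{0.316}{Re^{0.25}}
f = 0.316/58760^0.25 = 0.0203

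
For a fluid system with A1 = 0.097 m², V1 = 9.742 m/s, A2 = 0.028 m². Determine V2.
Formula: V_2 = \frac{A_1 V_1}{A_2}
V2 = 0.097·9.742/0.028 = 33.75 m/s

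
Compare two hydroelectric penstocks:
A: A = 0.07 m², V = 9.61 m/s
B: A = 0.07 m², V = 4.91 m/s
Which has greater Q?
Q(A) = 672.7 L/s, Q(B) = 343.7 L/s. Answer: A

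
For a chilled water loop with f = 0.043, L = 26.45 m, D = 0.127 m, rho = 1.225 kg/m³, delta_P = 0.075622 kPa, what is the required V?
Formula: \Delta P = f \frac{L}{D} \frac{\rho V^2}{2}
Substituting knowns: 0.075622 = 0.043·(26.45/0.127)·0.5·1.225·V²/1000
Solving for V: V = √((0.075622·1000)/(0.043·(26.45/0.127)·0.5·1.225)) = 3.713 m/s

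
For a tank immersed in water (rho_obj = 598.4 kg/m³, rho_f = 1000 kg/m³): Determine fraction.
Formula: f_{sub} = \frac{\rho_{obj}}{\rho_f}
fraction = 598.4/1000 = 0.5984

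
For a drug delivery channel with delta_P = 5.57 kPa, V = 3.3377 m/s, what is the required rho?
Formula: V = \sqrt{\frac{2 \Delta P}{\rho}}
Substituting knowns: 3.3377 = √(2·(5.57·1000)/rho)
Solving for rho: rho = 2·(5.57·1000)/3.3377² = 1000 kg/m³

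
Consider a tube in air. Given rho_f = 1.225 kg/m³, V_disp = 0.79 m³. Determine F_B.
Formula: F_B = \rho_f g V_{disp}
F_B = 1.225·9.81·0.79 = 9.494 N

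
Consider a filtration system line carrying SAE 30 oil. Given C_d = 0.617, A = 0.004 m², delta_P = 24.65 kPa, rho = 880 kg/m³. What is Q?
Formula: Q = C_d A \sqrt{\frac{2 \Delta P}{\rho}}
Q = 0.617·0.004·√(2·(24.65·1000)/880)·1000 = 18.47 L/s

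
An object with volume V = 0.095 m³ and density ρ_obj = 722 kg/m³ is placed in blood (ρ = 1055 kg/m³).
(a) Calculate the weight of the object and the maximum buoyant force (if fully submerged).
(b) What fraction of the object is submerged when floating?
(a) W=rho_obj*g*V=722*9.81*0.095=672.9 N; F_B(max)=rho*g*V=1055*9.81*0.095=983.2 N
(b) Floating fraction=rho_obj/rho=722/1055=0.684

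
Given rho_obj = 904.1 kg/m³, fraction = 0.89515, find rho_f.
Formula: f_{sub} = \frac{\rho_{obj}}{\rho_f}
Substituting knowns: 0.89515 = 904.1/rho_f
Solving for rho_f: rho_f = 904.1/0.89515 = 1010 kg/m³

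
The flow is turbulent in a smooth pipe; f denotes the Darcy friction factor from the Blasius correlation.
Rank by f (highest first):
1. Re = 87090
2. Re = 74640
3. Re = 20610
Case 1: f = 0.01839
Case 2: f = 0.01912
Case 3: f = 0.02637
Ranking (highest first): 3, 2, 1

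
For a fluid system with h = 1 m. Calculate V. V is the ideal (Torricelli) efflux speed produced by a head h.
Formula: V = \sqrt{2 g h}
V = √(2·9.81·1) = 4.429 m/s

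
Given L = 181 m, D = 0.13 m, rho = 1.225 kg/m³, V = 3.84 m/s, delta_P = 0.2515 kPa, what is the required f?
Formula: \Delta P = f \frac{L}{D} \frac{\rho V^2}{2}
Substituting knowns: 0.2515 = f·(181/0.13)·0.5·1.225·3.84²/1000
Solving for f: f = (0.2515·1000)/((181/0.13)·0.5·1.225·3.84²) = 0.02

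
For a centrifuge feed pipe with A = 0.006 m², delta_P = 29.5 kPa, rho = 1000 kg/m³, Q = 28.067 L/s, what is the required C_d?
Formula: Q = C_d A \sqrt{\frac{2 \Delta P}{\rho}}
Substituting knowns: 28.067 = C_d·0.006·√(2·(29.5·1000)/1000)·1000
Solving for C_d: C_d = (28.067/1000)/(0.006·√(2·(29.5·1000)/1000)) = 0.609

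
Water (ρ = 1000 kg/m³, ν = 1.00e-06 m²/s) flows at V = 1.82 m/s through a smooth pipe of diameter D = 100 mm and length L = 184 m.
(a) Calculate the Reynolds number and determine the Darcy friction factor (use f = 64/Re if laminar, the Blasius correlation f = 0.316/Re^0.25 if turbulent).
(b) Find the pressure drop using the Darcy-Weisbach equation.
(a) Re = V·D/ν = 1.82·0.1/1.00e-06 = 182000 → turbulent (Re > 4000); f = 0.316/Re^0.25 = 0.316/182000^0.25 = 0.015299 (Blasius is strictly valid for Re ≲ 1e5; used here as the smooth-pipe estimate the problem specifies)
(b) Darcy-Weisbach: ΔP = f·(L/D)·½ρV²/1000 = 0.015299·(184/0.100)·½·1000·1.82²/1000 = 46.62 kPa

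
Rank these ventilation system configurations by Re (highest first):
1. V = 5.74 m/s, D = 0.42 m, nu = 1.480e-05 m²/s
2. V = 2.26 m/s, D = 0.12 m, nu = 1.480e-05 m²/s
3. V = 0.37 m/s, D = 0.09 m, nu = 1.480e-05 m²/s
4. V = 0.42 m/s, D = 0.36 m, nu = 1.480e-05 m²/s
Case 1: Re = 162892
Case 2: Re = 18324
Case 3: Re = 2250
Case 4: Re = 10216
Ranking (highest first): 1, 2, 4, 3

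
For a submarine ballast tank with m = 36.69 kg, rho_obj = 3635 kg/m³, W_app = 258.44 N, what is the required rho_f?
Formula: W_{app} = mg\left(1 - \frac{\rho_f}{\rho_{obj}}\right)
Substituting knowns: 258.44 = 36.69·9.81·(1 − rho_f/3635)
Solving for rho_f: rho_f = 3635·(1 − 258.44/(36.69·9.81)) = 1025 kg/m³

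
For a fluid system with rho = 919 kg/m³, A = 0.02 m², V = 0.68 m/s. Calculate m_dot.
Formula: \dot{m} = \rho A V
m_dot = 919·0.02·0.68 = 12.5 kg/s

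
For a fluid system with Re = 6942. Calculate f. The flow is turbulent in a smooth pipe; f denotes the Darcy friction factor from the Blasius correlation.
Formula: f = \frac{0.316}{Re^{0.25}}
f = 0.316/6942^0.25 = 0.03462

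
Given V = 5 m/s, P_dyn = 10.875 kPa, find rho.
Formula: P_{dyn} = \frac{1}{2} \rho V^2
Substituting knowns: 10.875 = 0.5·rho·5²/1000
Solving for rho: rho = 2·(10.875·1000)/5² = 870 kg/m³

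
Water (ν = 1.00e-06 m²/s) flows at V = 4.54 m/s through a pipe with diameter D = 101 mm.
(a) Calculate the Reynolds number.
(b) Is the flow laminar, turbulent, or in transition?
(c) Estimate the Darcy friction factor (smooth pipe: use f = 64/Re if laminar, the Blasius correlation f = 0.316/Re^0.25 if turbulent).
(a) Re = V·D/ν = 4.54·0.101/1.00e-06 = 458540
(b) Flow regime: turbulent (Re > 4000)
(c) Friction factor: f = 0.316/Re^0.25 = 0.316/458540^0.25 = 0.01214 (Blasius is strictly valid for Re ≲ 1e5; used here as the smooth-pipe estimate the problem specifies)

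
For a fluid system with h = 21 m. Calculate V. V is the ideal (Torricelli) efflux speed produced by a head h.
Formula: V = \sqrt{2 g h}
V = √(2·9.81·21) = 20.3 m/s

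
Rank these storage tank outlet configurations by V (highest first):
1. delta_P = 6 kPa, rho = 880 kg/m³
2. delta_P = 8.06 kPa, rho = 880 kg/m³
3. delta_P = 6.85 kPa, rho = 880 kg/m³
Case 1: V = 3.693 m/s
Case 2: V = 4.28 m/s
Case 3: V = 3.946 m/s
Ranking (highest first): 2, 3, 1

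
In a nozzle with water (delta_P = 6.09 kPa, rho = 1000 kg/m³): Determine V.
Formula: V = \sqrt{\frac{2 \Delta P}{\rho}}
V = √(2·(6.09·1000)/1000) = 3.49 m/s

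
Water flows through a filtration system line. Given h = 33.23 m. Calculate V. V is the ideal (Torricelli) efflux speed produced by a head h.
Formula: V = \sqrt{2 g h}
V = √(2·9.81·33.23) = 25.53 m/s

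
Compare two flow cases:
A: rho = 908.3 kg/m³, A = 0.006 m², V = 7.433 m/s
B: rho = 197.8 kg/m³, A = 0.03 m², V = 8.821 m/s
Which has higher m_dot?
m_dot(A) = 40.51 kg/s, m_dot(B) = 52.34 kg/s. Answer: B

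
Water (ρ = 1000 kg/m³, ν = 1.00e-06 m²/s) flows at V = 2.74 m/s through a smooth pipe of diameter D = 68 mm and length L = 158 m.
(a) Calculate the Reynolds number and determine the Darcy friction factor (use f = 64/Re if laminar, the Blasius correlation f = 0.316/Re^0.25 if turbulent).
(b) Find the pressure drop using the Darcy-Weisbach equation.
(a) Re = V·D/ν = 2.74·0.068/1.00e-06 = 186320 → turbulent (Re > 4000); f = 0.316/Re^0.25 = 0.316/186320^0.25 = 0.01521 (Blasius is strictly valid for Re ≲ 1e5; used here as the smooth-pipe estimate the problem specifies)
(b) Darcy-Weisbach: ΔP = f·(L/D)·½ρV²/1000 = 0.01521·(158/0.068)·½·1000·2.74²/1000 = 132.7 kPa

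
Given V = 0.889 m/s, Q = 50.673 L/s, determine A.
Formula: Q = A V
Substituting knowns: 50.673 = A·0.889·1000
Solving for A: A = (50.673/1000)/0.889 = 0.057 m²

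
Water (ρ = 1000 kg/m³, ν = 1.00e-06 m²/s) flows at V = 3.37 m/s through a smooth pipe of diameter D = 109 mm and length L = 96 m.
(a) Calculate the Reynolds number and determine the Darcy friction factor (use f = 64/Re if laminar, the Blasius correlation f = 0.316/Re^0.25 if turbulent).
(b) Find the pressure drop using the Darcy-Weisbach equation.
(a) Re = V·D/ν = 3.37·0.109/1.00e-06 = 367330 → turbulent (Re > 4000); f = 0.316/Re^0.25 = 0.316/367330^0.25 = 0.012836 (Blasius is strictly valid for Re ≲ 1e5; used here as the smooth-pipe estimate the problem specifies)
(b) Darcy-Weisbach: ΔP = f·(L/D)·½ρV²/1000 = 0.012836·(96/0.109)·½·1000·3.37²/1000 = 64.2 kPa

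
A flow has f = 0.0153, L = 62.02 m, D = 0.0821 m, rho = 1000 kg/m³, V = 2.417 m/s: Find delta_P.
Formula: \Delta P = f \frac{L}{D} \frac{\rho V^2}{2}
delta_P = 0.0153·(62.02/0.0821)·0.5·1000·2.417²/1000 = 33.76 kPa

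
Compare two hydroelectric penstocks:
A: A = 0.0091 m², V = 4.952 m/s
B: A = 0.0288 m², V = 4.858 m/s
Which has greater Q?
Q(A) = 45.06 L/s, Q(B) = 139.9 L/s. Answer: B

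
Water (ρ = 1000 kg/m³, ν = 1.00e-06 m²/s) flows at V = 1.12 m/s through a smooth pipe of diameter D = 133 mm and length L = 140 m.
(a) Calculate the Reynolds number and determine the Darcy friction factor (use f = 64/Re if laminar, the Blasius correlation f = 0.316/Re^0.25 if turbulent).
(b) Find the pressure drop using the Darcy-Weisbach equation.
(a) Re = V·D/ν = 1.12·0.133/1.00e-06 = 148960 → turbulent (Re > 4000); f = 0.316/Re^0.25 = 0.316/148960^0.25 = 0.016085 (Blasius is strictly valid for Re ≲ 1e5; used here as the smooth-pipe estimate the problem specifies)
(b) Darcy-Weisbach: ΔP = f·(L/D)·½ρV²/1000 = 0.016085·(140/0.133)·½·1000·1.12²/1000 = 10.62 kPa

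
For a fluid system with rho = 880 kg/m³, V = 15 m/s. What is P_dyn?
Formula: P_{dyn} = \frac{1}{2} \rho V^2
P_dyn = 0.5·880·15²/1000 = 99 kPa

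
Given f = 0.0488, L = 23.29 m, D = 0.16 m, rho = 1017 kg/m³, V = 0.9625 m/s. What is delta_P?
Formula: \Delta P = f \frac{L}{D} \frac{\rho V^2}{2}
delta_P = 0.0488·(23.29/0.16)·0.5·1017·0.9625²/1000 = 3.346 kPa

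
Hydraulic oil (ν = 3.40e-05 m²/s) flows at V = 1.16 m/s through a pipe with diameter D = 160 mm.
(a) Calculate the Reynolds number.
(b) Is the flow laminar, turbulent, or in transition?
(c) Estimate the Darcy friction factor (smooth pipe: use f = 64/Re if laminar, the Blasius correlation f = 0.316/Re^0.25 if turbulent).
(a) Re = V·D/ν = 1.16·0.16/3.40e-05 = 5458.8
(b) Flow regime: turbulent (Re > 4000)
(c) Friction factor: f = 0.316/Re^0.25 = 0.316/5458.8^0.25 = 0.03676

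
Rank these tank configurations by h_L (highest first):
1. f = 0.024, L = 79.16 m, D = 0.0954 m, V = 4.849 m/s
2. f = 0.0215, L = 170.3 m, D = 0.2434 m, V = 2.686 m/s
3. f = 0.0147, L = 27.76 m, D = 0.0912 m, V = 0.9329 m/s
Case 1: h_L = 23.87 m
Case 2: h_L = 5.532 m
Case 3: h_L = 0.1985 m
Ranking (highest first): 1, 2, 3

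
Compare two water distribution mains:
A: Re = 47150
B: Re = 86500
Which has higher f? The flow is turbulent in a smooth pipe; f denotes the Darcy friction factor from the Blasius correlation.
f(A) = 0.02144, f(B) = 0.01843. Answer: A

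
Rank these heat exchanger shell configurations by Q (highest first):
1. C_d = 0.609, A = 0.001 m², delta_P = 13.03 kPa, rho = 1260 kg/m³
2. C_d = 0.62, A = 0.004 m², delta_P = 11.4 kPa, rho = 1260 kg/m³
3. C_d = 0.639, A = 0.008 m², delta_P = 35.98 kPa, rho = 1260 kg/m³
Case 1: Q = 2.77 L/s
Case 2: Q = 10.55 L/s
Case 3: Q = 38.63 L/s
Ranking (highest first): 3, 2, 1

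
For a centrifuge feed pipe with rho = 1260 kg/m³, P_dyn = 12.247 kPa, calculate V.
Formula: P_{dyn} = \frac{1}{2} \rho V^2
Substituting knowns: 12.247 = 0.5·1260·V²/1000
Solving for V: V = √(2·(12.247·1000)/1260) = 4.409 m/s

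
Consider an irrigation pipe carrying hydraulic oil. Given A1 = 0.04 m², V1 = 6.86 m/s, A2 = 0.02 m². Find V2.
Formula: V_2 = \frac{A_1 V_1}{A_2}
V2 = 0.04·6.86/0.02 = 13.72 m/s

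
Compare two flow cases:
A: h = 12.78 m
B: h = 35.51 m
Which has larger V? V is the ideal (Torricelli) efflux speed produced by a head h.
V(A) = 15.83 m/s, V(B) = 26.4 m/s. Answer: B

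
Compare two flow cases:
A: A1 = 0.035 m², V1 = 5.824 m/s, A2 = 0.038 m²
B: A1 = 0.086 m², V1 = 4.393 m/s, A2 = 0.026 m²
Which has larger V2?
V2(A) = 5.364 m/s, V2(B) = 14.53 m/s. Answer: B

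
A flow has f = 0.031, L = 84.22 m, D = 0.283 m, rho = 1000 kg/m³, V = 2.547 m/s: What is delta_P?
Formula: \Delta P = f \frac{L}{D} \frac{\rho V^2}{2}
delta_P = 0.031·(84.22/0.283)·0.5·1000·2.547²/1000 = 29.92 kPa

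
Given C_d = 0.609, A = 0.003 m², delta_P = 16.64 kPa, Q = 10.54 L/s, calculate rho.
Formula: Q = C_d A \sqrt{\frac{2 \Delta P}{\rho}}
Substituting knowns: 10.54 = 0.609·0.003·√(2·(16.64·1000)/rho)·1000
Solving for rho: rho = 2·(16.64·1000)/((10.54/1000)/(0.609·0.003))² = 1000 kg/m³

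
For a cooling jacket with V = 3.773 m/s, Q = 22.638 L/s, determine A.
Formula: Q = A V
Substituting knowns: 22.638 = A·3.773·1000
Solving for A: A = (22.638/1000)/3.773 = 0.006 m²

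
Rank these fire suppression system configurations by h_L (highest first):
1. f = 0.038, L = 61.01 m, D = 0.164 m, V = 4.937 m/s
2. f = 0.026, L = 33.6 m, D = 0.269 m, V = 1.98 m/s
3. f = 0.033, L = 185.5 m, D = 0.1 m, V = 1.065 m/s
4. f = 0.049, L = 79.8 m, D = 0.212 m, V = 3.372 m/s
Case 1: h_L = 17.56 m
Case 2: h_L = 0.6489 m
Case 3: h_L = 3.539 m
Case 4: h_L = 10.69 m
Ranking (highest first): 1, 4, 3, 2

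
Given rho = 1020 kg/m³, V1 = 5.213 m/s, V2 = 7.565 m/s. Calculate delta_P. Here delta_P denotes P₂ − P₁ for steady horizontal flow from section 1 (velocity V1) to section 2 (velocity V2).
Formula: \Delta P = \frac{1}{2} \rho (V_1^2 - V_2^2)
delta_P = 0.5·1020·(5.213² − 7.565²)/1000 = -15.33 kPa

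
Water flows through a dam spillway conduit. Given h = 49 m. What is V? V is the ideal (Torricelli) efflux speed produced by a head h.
Formula: V = \sqrt{2 g h}
V = √(2·9.81·49) = 31.01 m/s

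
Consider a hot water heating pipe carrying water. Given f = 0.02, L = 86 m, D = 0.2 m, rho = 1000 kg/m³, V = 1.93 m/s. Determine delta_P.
Formula: \Delta P = f \frac{L}{D} \frac{\rho V^2}{2}
delta_P = 0.02·(86/0.2)·0.5·1000·1.93²/1000 = 16.02 kPa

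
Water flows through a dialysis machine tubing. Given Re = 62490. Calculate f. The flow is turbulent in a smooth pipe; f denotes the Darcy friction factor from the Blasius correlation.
Formula: f = \frac{0.316}{Re^{0.25}}
f = 0.316/62490^0.25 = 0.01999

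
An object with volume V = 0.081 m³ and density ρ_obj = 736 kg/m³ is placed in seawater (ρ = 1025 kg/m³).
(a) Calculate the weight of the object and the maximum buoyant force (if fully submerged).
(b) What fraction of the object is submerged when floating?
(a) W=rho_obj*g*V=736*9.81*0.081=584.8 N; F_B(max)=rho*g*V=1025*9.81*0.081=814.5 N
(b) Floating fraction=rho_obj/rho=736/1025=0.718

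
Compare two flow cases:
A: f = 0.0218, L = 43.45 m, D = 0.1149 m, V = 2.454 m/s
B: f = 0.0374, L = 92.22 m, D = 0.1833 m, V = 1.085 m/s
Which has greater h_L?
h_L(A) = 2.53 m, h_L(B) = 1.129 m. Answer: A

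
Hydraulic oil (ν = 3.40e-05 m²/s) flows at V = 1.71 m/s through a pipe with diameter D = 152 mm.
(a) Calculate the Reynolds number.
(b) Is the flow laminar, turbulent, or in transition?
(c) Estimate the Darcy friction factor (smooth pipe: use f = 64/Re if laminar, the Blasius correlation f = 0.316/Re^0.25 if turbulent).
(a) Re = V·D/ν = 1.71·0.152/3.40e-05 = 7644.7
(b) Flow regime: turbulent (Re > 4000)
(c) Friction factor: f = 0.316/Re^0.25 = 0.316/7644.7^0.25 = 0.03379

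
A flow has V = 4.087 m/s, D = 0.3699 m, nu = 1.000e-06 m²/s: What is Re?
Formula: Re = \frac{V D}{\nu}
Re = 4.087·0.3699/1.000e-06 = 1.512e+06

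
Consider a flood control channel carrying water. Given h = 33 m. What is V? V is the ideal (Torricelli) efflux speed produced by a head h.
Formula: V = \sqrt{2 g h}
V = √(2·9.81·33) = 25.45 m/s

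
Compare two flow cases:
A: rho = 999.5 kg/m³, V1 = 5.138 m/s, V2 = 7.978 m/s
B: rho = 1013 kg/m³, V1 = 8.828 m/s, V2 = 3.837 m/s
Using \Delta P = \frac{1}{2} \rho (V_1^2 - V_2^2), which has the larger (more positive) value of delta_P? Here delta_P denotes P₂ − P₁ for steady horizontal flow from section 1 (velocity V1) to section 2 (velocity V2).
delta_P(A) = -18.62 kPa, delta_P(B) = 32.02 kPa. Answer: B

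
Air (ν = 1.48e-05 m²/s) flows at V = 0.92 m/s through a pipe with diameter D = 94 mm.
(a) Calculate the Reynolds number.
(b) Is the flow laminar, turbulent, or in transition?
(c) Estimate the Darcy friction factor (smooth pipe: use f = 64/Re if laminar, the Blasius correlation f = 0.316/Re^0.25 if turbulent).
(a) Re = V·D/ν = 0.92·0.094/1.48e-05 = 5843.2
(b) Flow regime: turbulent (Re > 4000)
(c) Friction factor: f = 0.316/Re^0.25 = 0.316/5843.2^0.25 = 0.03614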